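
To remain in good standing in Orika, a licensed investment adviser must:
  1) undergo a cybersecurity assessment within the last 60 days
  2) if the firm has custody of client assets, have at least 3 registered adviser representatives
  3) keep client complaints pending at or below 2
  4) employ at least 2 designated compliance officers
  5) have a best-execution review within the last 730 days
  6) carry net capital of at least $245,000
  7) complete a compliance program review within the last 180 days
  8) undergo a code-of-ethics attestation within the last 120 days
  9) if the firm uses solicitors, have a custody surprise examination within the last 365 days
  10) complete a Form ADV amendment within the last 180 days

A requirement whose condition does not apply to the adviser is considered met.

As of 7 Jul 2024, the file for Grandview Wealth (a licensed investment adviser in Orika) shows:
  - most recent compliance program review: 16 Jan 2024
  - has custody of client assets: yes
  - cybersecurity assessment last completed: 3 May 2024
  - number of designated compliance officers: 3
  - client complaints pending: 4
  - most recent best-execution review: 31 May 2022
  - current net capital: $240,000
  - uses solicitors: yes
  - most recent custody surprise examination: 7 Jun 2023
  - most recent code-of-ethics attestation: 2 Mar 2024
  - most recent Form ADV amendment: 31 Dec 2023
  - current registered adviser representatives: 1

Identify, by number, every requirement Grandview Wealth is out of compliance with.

1, 2, 3, 5, 6, 8, 9, 10

1. cybersecurity assessment 65 days ago vs limit 60 → not met
2. condition 'has custody of client assets' holds; registered adviser representatives 1 < 3 → not met
3. client complaints pending 4 > 2 → not met
4. designated compliance officers 3 ≥ 2 → met
5. best-execution review 768 days ago vs limit 730 → not met
6. net capital $240,000 < $245,000 → not met
7. compliance program review 173 days ago vs limit 180 → met
8. code-of-ethics attestation 127 days ago vs limit 120 → not met
9. condition 'uses solicitors' holds; custody surprise examination 396 days ago vs limit 365 → not met
10. Form ADV amendment 189 days ago vs limit 180 → not met
Not met: 1, 2, 3, 5, 6, 8, 9, 10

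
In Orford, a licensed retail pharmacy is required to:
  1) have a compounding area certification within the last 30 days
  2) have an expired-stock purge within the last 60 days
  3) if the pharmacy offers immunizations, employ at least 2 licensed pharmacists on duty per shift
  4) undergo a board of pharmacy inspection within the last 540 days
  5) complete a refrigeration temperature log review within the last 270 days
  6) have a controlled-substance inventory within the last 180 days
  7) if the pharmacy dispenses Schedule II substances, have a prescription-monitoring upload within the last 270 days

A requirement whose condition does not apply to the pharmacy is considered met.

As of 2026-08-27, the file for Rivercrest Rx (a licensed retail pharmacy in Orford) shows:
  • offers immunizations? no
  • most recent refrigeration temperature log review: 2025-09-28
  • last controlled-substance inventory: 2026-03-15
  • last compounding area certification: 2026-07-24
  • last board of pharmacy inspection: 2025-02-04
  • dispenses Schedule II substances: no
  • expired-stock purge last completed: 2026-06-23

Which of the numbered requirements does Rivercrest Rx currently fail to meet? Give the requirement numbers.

1, 2, 4, 5

1. compounding area certification 34 days ago vs limit 30 → not met
2. expired-stock purge 65 days ago vs limit 60 → not met
3. condition 'offers immunizations' does not hold → requirement n/a → met
4. board of pharmacy inspection 569 days ago vs limit 540 → not met
5. refrigeration temperature log review 333 days ago vs limit 270 → not met
6. controlled-substance inventory 165 days ago vs limit 180 → met
7. condition 'dispenses Schedule II substances' does not hold → requirement n/a → met
Not met: 1, 2, 4, 5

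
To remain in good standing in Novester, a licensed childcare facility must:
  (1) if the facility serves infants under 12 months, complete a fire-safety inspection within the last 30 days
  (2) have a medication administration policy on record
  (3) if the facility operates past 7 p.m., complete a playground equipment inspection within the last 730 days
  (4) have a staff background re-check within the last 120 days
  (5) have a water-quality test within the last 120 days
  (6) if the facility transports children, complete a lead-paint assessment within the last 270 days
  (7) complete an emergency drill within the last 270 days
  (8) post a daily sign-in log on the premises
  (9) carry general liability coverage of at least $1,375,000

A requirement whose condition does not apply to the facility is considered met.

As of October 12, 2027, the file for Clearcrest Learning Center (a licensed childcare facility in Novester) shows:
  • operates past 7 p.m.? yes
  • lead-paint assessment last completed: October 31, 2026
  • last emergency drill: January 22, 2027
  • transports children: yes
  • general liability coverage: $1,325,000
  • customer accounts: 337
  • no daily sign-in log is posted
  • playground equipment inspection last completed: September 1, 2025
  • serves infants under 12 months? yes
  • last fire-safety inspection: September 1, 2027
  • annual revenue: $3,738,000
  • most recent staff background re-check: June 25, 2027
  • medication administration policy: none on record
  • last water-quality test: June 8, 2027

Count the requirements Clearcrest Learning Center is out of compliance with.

1. condition 'serves infants under 12 months' holds; fire-safety inspection 41 days ago vs limit 30 → not met
2. medication administration policy absent → not met
3. condition 'operates past 7 p.m.' holds; playground equipment inspection 771 days ago vs limit 730 → not met
4. staff background re-check 109 days ago vs limit 120 → met
5. water-quality test 126 days ago vs limit 120 → not met
6. condition 'transports children' holds; lead-paint assessment 346 days ago vs limit 270 → not met
7. emergency drill 263 days ago vs limit 270 → met
8. daily sign-in log absent → not met
9. general liability coverage $1,325,000 < $1,375,000 → not met
Not met: 7 of 9

7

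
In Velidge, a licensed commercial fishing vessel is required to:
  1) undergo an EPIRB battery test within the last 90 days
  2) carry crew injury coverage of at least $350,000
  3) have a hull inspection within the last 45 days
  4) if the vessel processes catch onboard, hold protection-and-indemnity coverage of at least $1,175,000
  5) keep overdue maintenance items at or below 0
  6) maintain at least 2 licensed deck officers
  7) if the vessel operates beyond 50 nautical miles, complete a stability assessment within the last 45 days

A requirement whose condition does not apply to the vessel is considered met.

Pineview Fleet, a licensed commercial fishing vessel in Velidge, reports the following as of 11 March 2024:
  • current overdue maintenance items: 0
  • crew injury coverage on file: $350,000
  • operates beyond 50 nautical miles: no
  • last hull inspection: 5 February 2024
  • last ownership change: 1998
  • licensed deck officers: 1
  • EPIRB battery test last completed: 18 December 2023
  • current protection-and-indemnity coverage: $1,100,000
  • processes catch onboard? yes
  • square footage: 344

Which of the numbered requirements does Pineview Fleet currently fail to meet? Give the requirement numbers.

1. EPIRB battery test 84 days ago vs limit 90 → met
2. crew injury coverage $350,000 ≥ $350,000 → met
3. hull inspection 35 days ago vs limit 45 → met
4. condition 'processes catch onboard' holds; protection-and-indemnity coverage $1,100,000 < $1,175,000 → not met
5. overdue maintenance items 0 ≤ 0 → met
6. licensed deck officers 1 < 2 → not met
7. condition 'operates beyond 50 nautical miles' does not hold → requirement n/a → met
Not met: 4, 6

4, 6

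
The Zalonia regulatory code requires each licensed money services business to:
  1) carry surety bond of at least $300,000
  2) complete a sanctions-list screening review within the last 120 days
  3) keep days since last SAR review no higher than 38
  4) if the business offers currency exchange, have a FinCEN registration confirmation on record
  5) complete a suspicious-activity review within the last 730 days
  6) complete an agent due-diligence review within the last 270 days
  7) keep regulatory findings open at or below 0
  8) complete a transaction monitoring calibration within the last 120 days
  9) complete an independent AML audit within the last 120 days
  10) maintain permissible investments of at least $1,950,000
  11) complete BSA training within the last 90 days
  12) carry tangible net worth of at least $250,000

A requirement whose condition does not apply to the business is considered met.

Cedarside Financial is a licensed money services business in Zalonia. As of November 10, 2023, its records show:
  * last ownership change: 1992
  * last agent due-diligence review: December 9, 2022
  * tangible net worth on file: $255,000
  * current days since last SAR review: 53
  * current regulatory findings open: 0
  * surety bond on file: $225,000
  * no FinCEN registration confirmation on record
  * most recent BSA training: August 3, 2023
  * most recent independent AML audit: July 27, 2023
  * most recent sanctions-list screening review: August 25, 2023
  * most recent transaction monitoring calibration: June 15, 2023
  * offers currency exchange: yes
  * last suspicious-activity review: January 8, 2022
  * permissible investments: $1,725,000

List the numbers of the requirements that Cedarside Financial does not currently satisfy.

1, 3, 4, 6, 8, 10, 11

1. surety bond $225,000 < $300,000 → not met
2. sanctions-list screening review 77 days ago vs limit 120 → met
3. days since last SAR review 53 > 38 → not met
4. condition 'offers currency exchange' holds; FinCEN registration confirmation absent → not met
5. suspicious-activity review 671 days ago vs limit 730 → met
6. agent due-diligence review 336 days ago vs limit 270 → not met
7. regulatory findings open 0 ≤ 0 → met
8. transaction monitoring calibration 148 days ago vs limit 120 → not met
9. independent AML audit 106 days ago vs limit 120 → met
10. permissible investments $1,725,000 < $1,950,000 → not met
11. BSA training 99 days ago vs limit 90 → not met
12. tangible net worth $255,000 ≥ $250,000 → met
Not met: 1, 3, 4, 6, 8, 10, 11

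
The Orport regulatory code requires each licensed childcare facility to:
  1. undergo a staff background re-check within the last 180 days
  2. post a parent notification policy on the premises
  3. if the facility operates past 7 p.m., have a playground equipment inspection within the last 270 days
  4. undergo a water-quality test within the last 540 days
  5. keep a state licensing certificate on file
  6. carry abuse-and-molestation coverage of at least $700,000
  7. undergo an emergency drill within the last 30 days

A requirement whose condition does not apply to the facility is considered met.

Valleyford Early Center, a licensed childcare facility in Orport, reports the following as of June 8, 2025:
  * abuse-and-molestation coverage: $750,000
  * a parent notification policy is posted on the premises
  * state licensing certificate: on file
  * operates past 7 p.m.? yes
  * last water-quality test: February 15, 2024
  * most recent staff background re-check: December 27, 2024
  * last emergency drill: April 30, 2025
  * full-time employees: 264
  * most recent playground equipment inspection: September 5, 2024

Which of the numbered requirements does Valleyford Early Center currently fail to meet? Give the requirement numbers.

3, 7

1. staff background re-check 163 days ago vs limit 180 → met
2. parent notification policy present → met
3. condition 'operates past 7 p.m.' holds; playground equipment inspection 276 days ago vs limit 270 → not met
4. water-quality test 479 days ago vs limit 540 → met
5. state licensing certificate present → met
6. abuse-and-molestation coverage $750,000 ≥ $700,000 → met
7. emergency drill 39 days ago vs limit 30 → not met
Not met: 3, 7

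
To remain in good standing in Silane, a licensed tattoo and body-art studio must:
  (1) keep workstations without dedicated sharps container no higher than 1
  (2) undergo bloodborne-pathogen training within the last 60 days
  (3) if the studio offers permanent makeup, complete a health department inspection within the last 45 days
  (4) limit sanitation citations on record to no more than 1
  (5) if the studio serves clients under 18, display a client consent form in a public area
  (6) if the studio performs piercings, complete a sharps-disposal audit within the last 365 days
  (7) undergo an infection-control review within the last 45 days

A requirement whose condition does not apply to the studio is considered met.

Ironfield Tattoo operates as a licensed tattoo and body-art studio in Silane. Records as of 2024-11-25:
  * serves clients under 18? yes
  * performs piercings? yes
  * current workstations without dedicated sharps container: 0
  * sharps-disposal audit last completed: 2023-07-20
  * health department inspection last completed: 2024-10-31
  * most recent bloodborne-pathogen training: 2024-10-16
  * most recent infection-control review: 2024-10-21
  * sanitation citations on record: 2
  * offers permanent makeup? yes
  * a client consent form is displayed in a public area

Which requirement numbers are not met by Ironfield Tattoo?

1. workstations without dedicated sharps container 0 ≤ 1 → met
2. bloodborne-pathogen training 40 days ago vs limit 60 → met
3. condition 'offers permanent makeup' holds; health department inspection 25 days ago vs limit 45 → met
4. sanitation citations on record 2 > 1 → not met
5. condition 'serves clients under 18' holds; client consent form present → met
6. condition 'performs piercings' holds; sharps-disposal audit 494 days ago vs limit 365 → not met
7. infection-control review 35 days ago vs limit 45 → met
Not met: 4, 6

4, 6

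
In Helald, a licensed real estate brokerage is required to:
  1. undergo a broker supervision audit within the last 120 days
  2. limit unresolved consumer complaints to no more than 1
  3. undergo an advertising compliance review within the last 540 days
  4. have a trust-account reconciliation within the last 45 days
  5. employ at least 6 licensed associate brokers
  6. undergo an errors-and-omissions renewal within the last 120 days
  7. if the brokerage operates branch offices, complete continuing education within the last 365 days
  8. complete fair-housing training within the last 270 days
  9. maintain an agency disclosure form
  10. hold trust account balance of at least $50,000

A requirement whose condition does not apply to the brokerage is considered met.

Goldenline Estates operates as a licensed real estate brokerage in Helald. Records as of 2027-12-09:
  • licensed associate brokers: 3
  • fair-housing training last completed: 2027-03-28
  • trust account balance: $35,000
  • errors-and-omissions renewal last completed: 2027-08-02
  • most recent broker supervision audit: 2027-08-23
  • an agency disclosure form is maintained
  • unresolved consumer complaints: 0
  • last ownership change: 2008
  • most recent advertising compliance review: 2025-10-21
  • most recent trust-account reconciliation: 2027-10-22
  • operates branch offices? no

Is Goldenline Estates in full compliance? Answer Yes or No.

1. broker supervision audit 108 days ago vs limit 120 → met
2. unresolved consumer complaints 0 ≤ 1 → met
3. advertising compliance review 779 days ago vs limit 540 → not met
4. trust-account reconciliation 48 days ago vs limit 45 → not met
5. licensed associate brokers 3 < 6 → not met
6. errors-and-omissions renewal 129 days ago vs limit 120 → not met
7. condition 'operates branch offices' does not hold → requirement n/a → met
8. fair-housing training 256 days ago vs limit 270 → met
9. agency disclosure form present → met
10. trust account balance $35,000 < $50,000 → not met
Not met: 3, 4, 5, 6, 10

No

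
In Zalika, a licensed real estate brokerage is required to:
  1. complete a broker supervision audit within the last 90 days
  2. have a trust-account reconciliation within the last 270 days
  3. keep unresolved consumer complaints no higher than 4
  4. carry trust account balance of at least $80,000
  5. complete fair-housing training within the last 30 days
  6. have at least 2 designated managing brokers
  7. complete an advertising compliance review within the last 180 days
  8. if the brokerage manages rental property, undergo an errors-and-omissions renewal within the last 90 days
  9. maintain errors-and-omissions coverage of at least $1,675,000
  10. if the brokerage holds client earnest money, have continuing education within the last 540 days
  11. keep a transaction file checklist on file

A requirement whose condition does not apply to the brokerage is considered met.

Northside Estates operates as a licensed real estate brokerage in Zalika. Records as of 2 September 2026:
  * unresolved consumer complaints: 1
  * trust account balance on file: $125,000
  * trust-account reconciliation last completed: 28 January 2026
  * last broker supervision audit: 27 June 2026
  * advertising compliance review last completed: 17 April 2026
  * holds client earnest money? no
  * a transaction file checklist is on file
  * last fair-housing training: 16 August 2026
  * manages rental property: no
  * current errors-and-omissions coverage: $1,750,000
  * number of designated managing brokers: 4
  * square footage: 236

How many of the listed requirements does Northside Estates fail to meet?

1. broker supervision audit 67 days ago vs limit 90 → met
2. trust-account reconciliation 217 days ago vs limit 270 → met
3. unresolved consumer complaints 1 ≤ 4 → met
4. trust account balance $125,000 ≥ $80,000 → met
5. fair-housing training 17 days ago vs limit 30 → met
6. designated managing brokers 4 ≥ 2 → met
7. advertising compliance review 138 days ago vs limit 180 → met
8. condition 'manages rental property' does not hold → requirement n/a → met
9. errors-and-omissions coverage $1,750,000 ≥ $1,675,000 → met
10. condition 'holds client earnest money' does not hold → requirement n/a → met
11. transaction file checklist present → met
Not met: 0 of 11

0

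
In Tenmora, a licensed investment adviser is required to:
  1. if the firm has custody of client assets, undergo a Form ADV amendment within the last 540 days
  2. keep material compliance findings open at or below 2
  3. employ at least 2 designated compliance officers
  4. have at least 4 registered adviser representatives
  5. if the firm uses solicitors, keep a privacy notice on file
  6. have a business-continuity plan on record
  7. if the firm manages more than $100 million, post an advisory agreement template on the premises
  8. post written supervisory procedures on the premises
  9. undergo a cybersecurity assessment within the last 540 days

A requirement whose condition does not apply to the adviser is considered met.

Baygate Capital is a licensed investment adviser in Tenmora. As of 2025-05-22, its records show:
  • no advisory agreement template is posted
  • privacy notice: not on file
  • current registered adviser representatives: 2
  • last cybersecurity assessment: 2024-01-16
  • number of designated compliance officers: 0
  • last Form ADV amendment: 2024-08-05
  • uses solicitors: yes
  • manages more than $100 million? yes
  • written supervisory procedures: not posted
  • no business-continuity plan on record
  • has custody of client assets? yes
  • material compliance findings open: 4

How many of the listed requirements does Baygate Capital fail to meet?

1. condition 'has custody of client assets' holds; Form ADV amendment 290 days ago vs limit 540 → met
2. material compliance findings open 4 > 2 → not met
3. designated compliance officers 0 < 2 → not met
4. registered adviser representatives 2 < 4 → not met
5. condition 'uses solicitors' holds; privacy notice absent → not met
6. business-continuity plan absent → not met
7. condition 'manages more than $100 million' holds; advisory agreement template absent → not met
8. written supervisory procedures absent → not met
9. cybersecurity assessment 492 days ago vs limit 540 → met
Not met: 7 of 9

7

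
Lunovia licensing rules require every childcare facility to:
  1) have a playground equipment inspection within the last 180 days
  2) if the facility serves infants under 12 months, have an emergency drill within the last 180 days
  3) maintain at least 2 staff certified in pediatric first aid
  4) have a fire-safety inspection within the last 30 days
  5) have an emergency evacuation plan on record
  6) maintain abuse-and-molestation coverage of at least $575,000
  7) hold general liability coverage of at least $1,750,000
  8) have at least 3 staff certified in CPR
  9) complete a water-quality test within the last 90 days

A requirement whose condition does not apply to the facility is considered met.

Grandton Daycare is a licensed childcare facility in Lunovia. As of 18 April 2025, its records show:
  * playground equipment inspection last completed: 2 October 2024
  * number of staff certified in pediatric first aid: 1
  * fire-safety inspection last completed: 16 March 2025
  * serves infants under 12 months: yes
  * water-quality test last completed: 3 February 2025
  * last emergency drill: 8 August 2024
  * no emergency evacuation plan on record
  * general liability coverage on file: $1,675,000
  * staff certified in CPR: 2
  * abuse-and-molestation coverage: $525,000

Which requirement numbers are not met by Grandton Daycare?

1. playground equipment inspection 198 days ago vs limit 180 → not met
2. condition 'serves infants under 12 months' holds; emergency drill 253 days ago vs limit 180 → not met
3. staff certified in pediatric first aid 1 < 2 → not met
4. fire-safety inspection 33 days ago vs limit 30 → not met
5. emergency evacuation plan absent → not met
6. abuse-and-molestation coverage $525,000 < $575,000 → not met
7. general liability coverage $1,675,000 < $1,750,000 → not met
8. staff certified in CPR 2 < 3 → not met
9. water-quality test 74 days ago vs limit 90 → met
Not met: 1, 2, 3, 4, 5, 6, 7, 8

1, 2, 3, 4, 5, 6, 7, 8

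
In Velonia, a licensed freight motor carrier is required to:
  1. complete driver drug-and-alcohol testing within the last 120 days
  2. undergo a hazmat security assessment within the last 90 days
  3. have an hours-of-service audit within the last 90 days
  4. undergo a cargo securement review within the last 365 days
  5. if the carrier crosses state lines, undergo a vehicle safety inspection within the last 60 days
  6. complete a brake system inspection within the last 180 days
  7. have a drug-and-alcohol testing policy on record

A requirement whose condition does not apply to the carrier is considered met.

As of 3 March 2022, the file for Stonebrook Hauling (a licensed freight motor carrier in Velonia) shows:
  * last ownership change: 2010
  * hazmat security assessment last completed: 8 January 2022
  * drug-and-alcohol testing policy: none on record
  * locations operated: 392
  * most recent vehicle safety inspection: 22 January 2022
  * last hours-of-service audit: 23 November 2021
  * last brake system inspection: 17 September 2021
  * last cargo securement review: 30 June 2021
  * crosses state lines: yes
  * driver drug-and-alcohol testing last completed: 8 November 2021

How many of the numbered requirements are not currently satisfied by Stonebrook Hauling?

1. driver drug-and-alcohol testing 115 days ago vs limit 120 → met
2. hazmat security assessment 54 days ago vs limit 90 → met
3. hours-of-service audit 100 days ago vs limit 90 → not met
4. cargo securement review 246 days ago vs limit 365 → met
5. condition 'crosses state lines' holds; vehicle safety inspection 40 days ago vs limit 60 → met
6. brake system inspection 167 days ago vs limit 180 → met
7. drug-and-alcohol testing policy absent → not met
Not met: 2 of 7

2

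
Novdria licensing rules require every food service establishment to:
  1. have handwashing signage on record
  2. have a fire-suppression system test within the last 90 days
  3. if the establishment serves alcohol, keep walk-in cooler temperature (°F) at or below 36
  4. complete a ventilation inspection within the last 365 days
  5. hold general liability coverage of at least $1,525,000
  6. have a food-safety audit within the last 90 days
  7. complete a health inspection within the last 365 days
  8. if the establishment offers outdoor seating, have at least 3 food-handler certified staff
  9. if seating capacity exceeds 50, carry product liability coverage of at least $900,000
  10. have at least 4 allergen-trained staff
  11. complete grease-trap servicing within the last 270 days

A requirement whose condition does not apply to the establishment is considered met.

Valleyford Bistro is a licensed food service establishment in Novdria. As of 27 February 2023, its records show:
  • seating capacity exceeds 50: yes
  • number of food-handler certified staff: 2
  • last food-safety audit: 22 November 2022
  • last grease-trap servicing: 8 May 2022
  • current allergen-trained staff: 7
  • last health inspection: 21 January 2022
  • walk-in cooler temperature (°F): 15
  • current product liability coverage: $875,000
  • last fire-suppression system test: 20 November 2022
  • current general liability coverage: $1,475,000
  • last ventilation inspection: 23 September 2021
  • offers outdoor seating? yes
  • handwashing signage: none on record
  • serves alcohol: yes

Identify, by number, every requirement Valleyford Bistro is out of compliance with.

1, 2, 4, 5, 6, 7, 8, 9, 11

1. handwashing signage absent → not met
2. fire-suppression system test 99 days ago vs limit 90 → not met
3. condition 'serves alcohol' holds; walk-in cooler temperature (°F) 15 ≤ 36 → met
4. ventilation inspection 522 days ago vs limit 365 → not met
5. general liability coverage $1,475,000 < $1,525,000 → not met
6. food-safety audit 97 days ago vs limit 90 → not met
7. health inspection 402 days ago vs limit 365 → not met
8. condition 'offers outdoor seating' holds; food-handler certified staff 2 < 3 → not met
9. condition 'seating capacity exceeds 50' holds; product liability coverage $875,000 < $900,000 → not met
10. allergen-trained staff 7 ≥ 4 → met
11. grease-trap servicing 295 days ago vs limit 270 → not met
Not met: 1, 2, 4, 5, 6, 7, 8, 9, 11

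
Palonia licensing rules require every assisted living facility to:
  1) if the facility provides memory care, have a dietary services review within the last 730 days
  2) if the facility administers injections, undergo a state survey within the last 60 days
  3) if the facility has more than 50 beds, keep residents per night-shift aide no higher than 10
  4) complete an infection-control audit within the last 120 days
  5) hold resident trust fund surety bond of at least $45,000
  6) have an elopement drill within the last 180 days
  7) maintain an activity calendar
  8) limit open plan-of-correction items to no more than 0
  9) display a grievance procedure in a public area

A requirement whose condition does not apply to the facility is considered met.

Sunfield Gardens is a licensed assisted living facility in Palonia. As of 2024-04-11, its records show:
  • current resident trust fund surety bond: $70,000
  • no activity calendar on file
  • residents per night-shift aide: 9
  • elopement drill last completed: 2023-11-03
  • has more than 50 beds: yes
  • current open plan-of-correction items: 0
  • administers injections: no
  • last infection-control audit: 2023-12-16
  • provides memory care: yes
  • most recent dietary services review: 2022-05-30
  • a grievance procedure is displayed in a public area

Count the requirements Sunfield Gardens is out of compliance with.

1. condition 'provides memory care' holds; dietary services review 682 days ago vs limit 730 → met
2. condition 'administers injections' does not hold → requirement n/a → met
3. condition 'has more than 50 beds' holds; residents per night-shift aide 9 ≤ 10 → met
4. infection-control audit 117 days ago vs limit 120 → met
5. resident trust fund surety bond $70,000 ≥ $45,000 → met
6. elopement drill 160 days ago vs limit 180 → met
7. activity calendar absent → not met
8. open plan-of-correction items 0 ≤ 0 → met
9. grievance procedure present → met
Not met: 1 of 9

1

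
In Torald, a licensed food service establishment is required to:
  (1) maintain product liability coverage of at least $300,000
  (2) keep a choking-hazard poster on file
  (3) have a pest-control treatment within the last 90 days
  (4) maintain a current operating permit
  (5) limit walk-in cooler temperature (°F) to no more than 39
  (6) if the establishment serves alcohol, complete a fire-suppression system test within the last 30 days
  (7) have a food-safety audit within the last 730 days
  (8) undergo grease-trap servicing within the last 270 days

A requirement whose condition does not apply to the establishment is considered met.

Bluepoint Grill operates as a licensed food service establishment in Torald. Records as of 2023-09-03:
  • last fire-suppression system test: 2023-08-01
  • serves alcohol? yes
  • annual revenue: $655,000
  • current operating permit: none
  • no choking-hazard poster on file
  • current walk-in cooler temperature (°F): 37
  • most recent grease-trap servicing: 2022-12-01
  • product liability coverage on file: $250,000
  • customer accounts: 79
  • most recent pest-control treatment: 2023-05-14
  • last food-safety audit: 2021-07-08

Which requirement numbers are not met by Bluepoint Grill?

1. product liability coverage $250,000 < $300,000 → not met
2. choking-hazard poster absent → not met
3. pest-control treatment 112 days ago vs limit 90 → not met
4. current operating permit absent → not met
5. walk-in cooler temperature (°F) 37 ≤ 39 → met
6. condition 'serves alcohol' holds; fire-suppression system test 33 days ago vs limit 30 → not met
7. food-safety audit 787 days ago vs limit 730 → not met
8. grease-trap servicing 276 days ago vs limit 270 → not met
Not met: 1, 2, 3, 4, 6, 7, 8

1, 2, 3, 4, 6, 7, 8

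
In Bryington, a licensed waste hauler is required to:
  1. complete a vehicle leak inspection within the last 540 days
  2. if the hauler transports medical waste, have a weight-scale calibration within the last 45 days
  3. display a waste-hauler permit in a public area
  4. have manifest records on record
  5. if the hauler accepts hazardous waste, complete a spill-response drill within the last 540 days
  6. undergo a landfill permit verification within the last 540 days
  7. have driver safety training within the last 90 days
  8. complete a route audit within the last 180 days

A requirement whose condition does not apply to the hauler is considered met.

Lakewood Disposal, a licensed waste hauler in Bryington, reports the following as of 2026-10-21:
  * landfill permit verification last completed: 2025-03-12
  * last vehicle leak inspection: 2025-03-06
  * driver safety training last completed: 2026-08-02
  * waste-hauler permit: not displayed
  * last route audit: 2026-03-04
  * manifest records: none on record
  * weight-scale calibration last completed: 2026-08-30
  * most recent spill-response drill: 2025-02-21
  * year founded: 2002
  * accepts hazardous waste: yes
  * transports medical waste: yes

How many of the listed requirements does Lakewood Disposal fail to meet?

7

1. vehicle leak inspection 594 days ago vs limit 540 → not met
2. condition 'transports medical waste' holds; weight-scale calibration 52 days ago vs limit 45 → not met
3. waste-hauler permit absent → not met
4. manifest records absent → not met
5. condition 'accepts hazardous waste' holds; spill-response drill 607 days ago vs limit 540 → not met
6. landfill permit verification 588 days ago vs limit 540 → not met
7. driver safety training 80 days ago vs limit 90 → met
8. route audit 231 days ago vs limit 180 → not met
Not met: 7 of 8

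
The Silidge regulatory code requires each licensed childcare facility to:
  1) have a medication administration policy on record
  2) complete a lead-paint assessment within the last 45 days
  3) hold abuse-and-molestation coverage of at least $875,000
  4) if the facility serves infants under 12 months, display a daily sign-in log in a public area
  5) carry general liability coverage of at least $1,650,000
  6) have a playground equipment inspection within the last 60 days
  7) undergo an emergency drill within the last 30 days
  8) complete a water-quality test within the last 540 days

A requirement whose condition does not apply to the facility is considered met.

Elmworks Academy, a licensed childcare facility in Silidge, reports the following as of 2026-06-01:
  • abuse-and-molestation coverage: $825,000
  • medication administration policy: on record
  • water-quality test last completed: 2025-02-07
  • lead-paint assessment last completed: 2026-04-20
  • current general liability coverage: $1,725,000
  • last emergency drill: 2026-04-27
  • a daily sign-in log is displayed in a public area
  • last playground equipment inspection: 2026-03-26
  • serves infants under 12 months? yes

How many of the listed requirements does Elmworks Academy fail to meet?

1. medication administration policy present → met
2. lead-paint assessment 42 days ago vs limit 45 → met
3. abuse-and-molestation coverage $825,000 < $875,000 → not met
4. condition 'serves infants under 12 months' holds; daily sign-in log present → met
5. general liability coverage $1,725,000 ≥ $1,650,000 → met
6. playground equipment inspection 67 days ago vs limit 60 → not met
7. emergency drill 35 days ago vs limit 30 → not met
8. water-quality test 479 days ago vs limit 540 → met
Not met: 3 of 8

3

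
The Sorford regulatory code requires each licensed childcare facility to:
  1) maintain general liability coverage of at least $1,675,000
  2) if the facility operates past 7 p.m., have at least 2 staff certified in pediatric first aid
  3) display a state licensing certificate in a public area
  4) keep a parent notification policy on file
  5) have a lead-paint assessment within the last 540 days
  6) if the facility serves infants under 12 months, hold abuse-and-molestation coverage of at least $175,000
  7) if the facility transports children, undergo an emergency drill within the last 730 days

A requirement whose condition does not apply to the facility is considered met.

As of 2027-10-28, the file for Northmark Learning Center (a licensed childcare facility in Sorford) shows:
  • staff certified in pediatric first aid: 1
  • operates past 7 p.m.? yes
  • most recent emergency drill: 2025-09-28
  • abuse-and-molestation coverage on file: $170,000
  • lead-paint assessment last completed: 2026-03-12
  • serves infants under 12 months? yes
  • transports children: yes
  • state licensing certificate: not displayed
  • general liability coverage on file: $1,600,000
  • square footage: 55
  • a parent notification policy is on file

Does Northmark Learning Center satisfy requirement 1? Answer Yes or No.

1. general liability coverage $1,600,000 < $1,675,000 → not met

No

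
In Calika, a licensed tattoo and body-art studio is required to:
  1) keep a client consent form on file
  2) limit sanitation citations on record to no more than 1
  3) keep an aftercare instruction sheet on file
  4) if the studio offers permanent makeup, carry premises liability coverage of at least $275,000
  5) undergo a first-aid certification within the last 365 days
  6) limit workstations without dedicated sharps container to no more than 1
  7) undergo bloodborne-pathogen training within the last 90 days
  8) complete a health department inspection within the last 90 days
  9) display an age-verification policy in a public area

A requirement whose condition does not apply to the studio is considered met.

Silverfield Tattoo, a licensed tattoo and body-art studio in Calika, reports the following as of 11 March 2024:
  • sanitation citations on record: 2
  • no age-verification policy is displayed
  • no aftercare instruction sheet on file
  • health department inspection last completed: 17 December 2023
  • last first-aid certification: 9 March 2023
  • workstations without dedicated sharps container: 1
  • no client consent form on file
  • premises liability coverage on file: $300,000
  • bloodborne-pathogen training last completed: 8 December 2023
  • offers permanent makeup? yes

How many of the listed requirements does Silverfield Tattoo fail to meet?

6

1. client consent form absent → not met
2. sanitation citations on record 2 > 1 → not met
3. aftercare instruction sheet absent → not met
4. condition 'offers permanent makeup' holds; premises liability coverage $300,000 ≥ $275,000 → met
5. first-aid certification 368 days ago vs limit 365 → not met
6. workstations without dedicated sharps container 1 ≤ 1 → met
7. bloodborne-pathogen training 94 days ago vs limit 90 → not met
8. health department inspection 85 days ago vs limit 90 → met
9. age-verification policy absent → not met
Not met: 6 of 9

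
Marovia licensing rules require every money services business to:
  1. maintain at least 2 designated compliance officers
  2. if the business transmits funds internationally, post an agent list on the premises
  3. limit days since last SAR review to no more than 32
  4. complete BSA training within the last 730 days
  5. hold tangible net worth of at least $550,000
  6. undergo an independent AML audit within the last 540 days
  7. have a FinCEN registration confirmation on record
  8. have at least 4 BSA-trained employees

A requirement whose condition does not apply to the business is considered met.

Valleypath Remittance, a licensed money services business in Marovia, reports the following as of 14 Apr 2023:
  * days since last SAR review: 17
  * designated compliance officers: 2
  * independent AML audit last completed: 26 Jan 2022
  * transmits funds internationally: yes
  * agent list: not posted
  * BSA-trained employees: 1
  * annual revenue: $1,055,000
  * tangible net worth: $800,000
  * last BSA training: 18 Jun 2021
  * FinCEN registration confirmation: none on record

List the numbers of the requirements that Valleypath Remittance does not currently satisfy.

2, 7, 8

1. designated compliance officers 2 ≥ 2 → met
2. condition 'transmits funds internationally' holds; agent list absent → not met
3. days since last SAR review 17 ≤ 32 → met
4. BSA training 665 days ago vs limit 730 → met
5. tangible net worth $800,000 ≥ $550,000 → met
6. independent AML audit 443 days ago vs limit 540 → met
7. FinCEN registration confirmation absent → not met
8. BSA-trained employees 1 < 4 → not met
Not met: 2, 7, 8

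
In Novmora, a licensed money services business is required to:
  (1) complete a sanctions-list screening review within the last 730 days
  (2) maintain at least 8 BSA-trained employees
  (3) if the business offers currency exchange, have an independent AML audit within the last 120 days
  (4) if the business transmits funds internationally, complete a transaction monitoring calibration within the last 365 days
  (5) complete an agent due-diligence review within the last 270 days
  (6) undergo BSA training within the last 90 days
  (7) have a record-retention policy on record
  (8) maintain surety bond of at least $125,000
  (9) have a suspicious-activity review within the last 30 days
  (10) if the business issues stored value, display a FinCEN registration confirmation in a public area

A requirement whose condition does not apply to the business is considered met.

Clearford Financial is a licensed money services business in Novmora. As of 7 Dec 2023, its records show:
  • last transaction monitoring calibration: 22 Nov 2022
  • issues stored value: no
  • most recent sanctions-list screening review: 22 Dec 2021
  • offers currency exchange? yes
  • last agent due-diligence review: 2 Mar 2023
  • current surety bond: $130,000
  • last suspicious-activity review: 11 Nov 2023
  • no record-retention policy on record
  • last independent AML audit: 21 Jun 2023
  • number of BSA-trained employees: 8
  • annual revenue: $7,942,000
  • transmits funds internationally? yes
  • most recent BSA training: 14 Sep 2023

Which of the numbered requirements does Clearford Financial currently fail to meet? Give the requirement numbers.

3, 4, 5, 7

1. sanctions-list screening review 715 days ago vs limit 730 → met
2. BSA-trained employees 8 ≥ 8 → met
3. condition 'offers currency exchange' holds; independent AML audit 169 days ago vs limit 120 → not met
4. condition 'transmits funds internationally' holds; transaction monitoring calibration 380 days ago vs limit 365 → not met
5. agent due-diligence review 280 days ago vs limit 270 → not met
6. BSA training 84 days ago vs limit 90 → met
7. record-retention policy absent → not met
8. surety bond $130,000 ≥ $125,000 → met
9. suspicious-activity review 26 days ago vs limit 30 → met
10. condition 'issues stored value' does not hold → requirement n/a → met
Not met: 3, 4, 5, 7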